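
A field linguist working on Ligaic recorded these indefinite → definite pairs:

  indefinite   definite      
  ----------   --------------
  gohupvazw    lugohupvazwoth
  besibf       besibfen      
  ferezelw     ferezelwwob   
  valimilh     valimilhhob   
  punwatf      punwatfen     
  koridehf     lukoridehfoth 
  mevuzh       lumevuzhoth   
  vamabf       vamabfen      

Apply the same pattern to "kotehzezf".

lukotehzezfoth

besibf and koridehf both end in -f yet inflect differently (besibfen, lukoridehfoth), so the final letter is not what conditions the rule; the second-to-last letter is.
"kotehzezf" has second-to-last letter 'z'. The stems whose second-to-last letter is 'z' (gohupvazw → lugohupvazwoth, mevuzh → lumevuzhoth) add lu- … -oth around the stem.
The other patterns: stems whose second-to-last letter is 'l' double the final consonant and add -ob; stems whose second-to-last letter is 'b' or 't' add -en.
So kotehzezf → lukotehzezfoth.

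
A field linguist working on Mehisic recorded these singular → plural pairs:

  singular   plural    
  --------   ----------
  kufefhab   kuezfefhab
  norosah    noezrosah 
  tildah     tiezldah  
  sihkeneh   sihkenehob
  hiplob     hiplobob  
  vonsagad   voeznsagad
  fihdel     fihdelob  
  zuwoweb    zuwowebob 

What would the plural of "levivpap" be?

leezvivpap

kufefhab and hiplob both end in -b yet inflect differently (kuezfefhab, hiplobob), so the final letter is not what conditions the rule; the last vowel is.
"levivpap" has last vowel 'a'. The stems whose last vowel is 'a' (norosah → noezrosah, vonsagad → voeznsagad, tildah → tiezldah) insert -ez- after the first vowel.
The other pattern: stems whose last vowel is 'e' or 'o' add -ob.
So levivpap → leezvivpap.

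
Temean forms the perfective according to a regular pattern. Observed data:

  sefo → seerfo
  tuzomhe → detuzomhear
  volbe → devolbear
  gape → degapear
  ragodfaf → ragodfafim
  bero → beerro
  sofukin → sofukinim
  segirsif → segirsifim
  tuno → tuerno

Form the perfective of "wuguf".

wugufim

tuzomhe and tuno both begin with t- yet inflect differently (detuzomhear, tuerno), so the first letter is not what conditions the rule; the final letter is.
"wuguf" ends in -f. The stems ending in -f (ragodfaf → ragodfafim, segirsif → segirsifim) add -im.
The other patterns: stems ending in -e add de- … -ar around the stem; stems ending in -o insert -er- after the first vowel.
So wuguf → wugufim.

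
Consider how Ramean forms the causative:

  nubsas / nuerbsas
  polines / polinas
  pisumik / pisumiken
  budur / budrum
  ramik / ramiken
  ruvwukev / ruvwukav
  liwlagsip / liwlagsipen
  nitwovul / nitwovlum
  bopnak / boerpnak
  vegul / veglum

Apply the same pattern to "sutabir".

pisumik and bopnak both end in -k yet inflect differently (pisumiken, boerpnak), so the final letter is not what conditions the rule; the last vowel is.
"sutabir" has last vowel 'i'. The stems whose last vowel is 'i' (pisumik → pisumiken, ramik → ramiken, liwlagsip → liwlagsipen) add -en.
The other patterns: stems whose last vowel is 'e' change the last vowel to 'a'; stems whose last vowel is 'u' delete the last vowel and add -um; stems whose last vowel is 'a' insert -er- after the first vowel.
So sutabir → sutabiren.

sutabiren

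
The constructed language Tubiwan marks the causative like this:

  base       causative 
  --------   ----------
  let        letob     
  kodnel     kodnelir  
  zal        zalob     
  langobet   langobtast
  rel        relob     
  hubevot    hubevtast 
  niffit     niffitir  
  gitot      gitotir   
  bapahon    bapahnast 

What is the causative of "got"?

gotob

let and gitot both end in -t yet inflect differently (letob, gitotir), so the final letter is not what conditions the rule; the number of vowels is.
"got" has 1 vowel. The stems with 1 vowel (let → letob, rel → relob, zal → zalob) add -ob.
The other patterns: stems with 2 vowels add -ir; stems with 3 vowels delete the last vowel and add -ast.
So got → gotob.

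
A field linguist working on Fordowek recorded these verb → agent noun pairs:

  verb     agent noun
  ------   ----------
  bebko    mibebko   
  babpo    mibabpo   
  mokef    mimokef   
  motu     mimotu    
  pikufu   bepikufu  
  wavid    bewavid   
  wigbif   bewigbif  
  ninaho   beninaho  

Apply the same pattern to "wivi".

motu and pikufu both end in -u yet inflect differently (mimotu, bepikufu), so the final letter is not what conditions the rule; the first letter is.
"wivi" begins with w-. The stems beginning with w- (wavid → bewavid, wigbif → bewigbif) add the prefix be-.
The other pattern: stems beginning with b- or m- add the prefix mi-.
So wivi → bewivi.

bewivi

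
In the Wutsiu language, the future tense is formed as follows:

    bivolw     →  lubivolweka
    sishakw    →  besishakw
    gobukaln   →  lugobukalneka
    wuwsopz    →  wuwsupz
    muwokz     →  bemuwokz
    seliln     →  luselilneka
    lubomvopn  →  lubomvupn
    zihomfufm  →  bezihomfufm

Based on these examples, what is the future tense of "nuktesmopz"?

lubomvopn and seliln both end in -n yet inflect differently (lubomvupn, luselilneka), so the final letter is not what conditions the rule; the second-to-last letter is.
"nuktesmopz" has second-to-last letter 'p'. The stems whose second-to-last letter is 'p' (wuwsopz → wuwsupz, lubomvopn → lubomvupn) change the last vowel to 'u'.
So nuktesmopz → nuktesmupz.

nuktesmupz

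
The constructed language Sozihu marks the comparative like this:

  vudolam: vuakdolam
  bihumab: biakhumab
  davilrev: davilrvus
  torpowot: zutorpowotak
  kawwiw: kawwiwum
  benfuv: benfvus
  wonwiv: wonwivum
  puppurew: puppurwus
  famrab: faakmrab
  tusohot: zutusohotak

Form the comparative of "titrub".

"titrub" has last vowel 'u'. The one such stem in the data (benfuv → benfvus) deletes the last vowel and adds -us (as do davilrev, puppurew), so the same rule applies.
So titrub → titrbus.

titrbus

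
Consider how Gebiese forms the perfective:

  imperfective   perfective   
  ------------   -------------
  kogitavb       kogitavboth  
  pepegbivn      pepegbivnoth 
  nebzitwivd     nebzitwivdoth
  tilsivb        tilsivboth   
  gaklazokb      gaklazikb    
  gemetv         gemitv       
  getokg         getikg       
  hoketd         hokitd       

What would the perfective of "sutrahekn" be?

"sutrahekn" has second-to-last letter 'k'. The stems whose second-to-last letter is 'k' (gaklazokb → gaklazikb, getokg → getikg) change the last vowel to 'i'.
So sutrahekn → sutrahikn.

sutrahikn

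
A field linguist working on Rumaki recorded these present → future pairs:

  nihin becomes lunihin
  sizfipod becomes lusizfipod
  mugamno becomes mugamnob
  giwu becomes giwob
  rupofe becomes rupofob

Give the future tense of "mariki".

marikob

sizfipod and mugamno both have last vowel 'o' yet inflect differently (lusizfipod, mugamnob), so the last vowel is not what conditions the rule; whether the stem ends in a vowel or a consonant is.
"mariki" ends in a vowel. The stems ending in a vowel (mugamno → mugamnob, giwu → giwob, rupofe → rupofob) drop the final letter and add -ob.
The other pattern: stems ending in a consonant add the prefix lu-.
So mariki → marikob.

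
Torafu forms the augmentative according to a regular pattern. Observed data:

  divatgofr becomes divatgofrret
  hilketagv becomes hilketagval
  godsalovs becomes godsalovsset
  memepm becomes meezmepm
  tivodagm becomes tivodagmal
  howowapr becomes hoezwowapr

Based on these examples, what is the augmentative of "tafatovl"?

memepm and tivodagm both end in -m yet inflect differently (meezmepm, tivodagmal), so the final letter is not what conditions the rule; the second-to-last letter is.
"tafatovl" has second-to-last letter 'v'. The one such stem in the data (godsalovs → godsalovsset) doubles the final consonant and adds -et (as does divatgofr), so the same rule applies.
So tafatovl → tafatovllet.

tafatovllet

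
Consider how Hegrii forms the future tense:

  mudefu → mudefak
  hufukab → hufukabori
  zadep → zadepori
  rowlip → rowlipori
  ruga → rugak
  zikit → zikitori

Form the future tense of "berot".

hufukab and ruga both have last vowel 'a' yet inflect differently (hufukabori, rugak), so the last vowel is not what conditions the rule; whether the stem ends in a vowel or a consonant is.
"berot" ends in a consonant. The stems ending in a consonant (rowlip → rowlipori, zikit → zikitori, zadep → zadepori) add -ori.
The other pattern: stems ending in a vowel drop the final letter and add -ak.
So berot → berotori.

berotori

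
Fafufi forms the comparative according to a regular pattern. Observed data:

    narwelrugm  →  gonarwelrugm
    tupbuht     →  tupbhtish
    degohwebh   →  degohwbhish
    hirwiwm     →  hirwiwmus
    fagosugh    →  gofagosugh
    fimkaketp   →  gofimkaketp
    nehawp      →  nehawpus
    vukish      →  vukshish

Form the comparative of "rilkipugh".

narwelrugm and hirwiwm both end in -m yet inflect differently (gonarwelrugm, hirwiwmus), so the final letter is not what conditions the rule; the second-to-last letter is.
"rilkipugh" has second-to-last letter 'g'. The stems whose second-to-last letter is 'g' (narwelrugm → gonarwelrugm, fagosugh → gofagosugh) add the prefix go-.
The other patterns: stems whose second-to-last letter is 'w' add -us; stems whose second-to-last letter is 'b', 'h' or 's' delete the last vowel and add -ish.
So rilkipugh → gorilkipugh.

gorilkipugh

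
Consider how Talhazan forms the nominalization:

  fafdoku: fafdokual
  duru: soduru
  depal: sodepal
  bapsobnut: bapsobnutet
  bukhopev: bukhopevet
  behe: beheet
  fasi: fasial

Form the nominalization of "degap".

sodegap

"degap" begins with d-. The stems beginning with d- (duru → soduru, depal → sodepal) add the prefix so-.
So degap → sodegap.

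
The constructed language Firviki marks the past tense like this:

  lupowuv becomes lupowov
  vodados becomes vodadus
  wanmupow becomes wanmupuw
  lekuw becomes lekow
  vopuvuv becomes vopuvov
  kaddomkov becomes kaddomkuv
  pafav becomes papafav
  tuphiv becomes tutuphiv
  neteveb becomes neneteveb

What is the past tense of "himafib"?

lupowuv and kaddomkov both end in -v yet inflect differently (lupowov, kaddomkuv), so the final letter is not what conditions the rule; the last vowel is.
"himafib" has last vowel 'i'. The one such stem in the data (tuphiv → tutuphiv) repeats the first consonant+vowel as a prefix (as do neteveb, pafav), so the same rule applies.
The other patterns: stems whose last vowel is 'u' change the last vowel to 'o'; stems whose last vowel is 'o' change the last vowel to 'u'.
So himafib → hihimafib.

hihimafib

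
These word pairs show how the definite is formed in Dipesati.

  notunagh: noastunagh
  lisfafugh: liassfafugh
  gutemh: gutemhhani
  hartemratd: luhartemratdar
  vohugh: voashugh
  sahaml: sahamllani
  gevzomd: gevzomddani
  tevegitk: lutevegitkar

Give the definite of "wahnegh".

lisfafugh and gutemh both end in -h yet inflect differently (liassfafugh, gutemhhani), so the final letter is not what conditions the rule; the second-to-last letter is.
"wahnegh" has second-to-last letter 'g'. The stems whose second-to-last letter is 'g' (lisfafugh → liassfafugh, notunagh → noastunagh, vohugh → voashugh) insert -as- after the first vowel.
So wahnegh → waashnegh.

waashnegh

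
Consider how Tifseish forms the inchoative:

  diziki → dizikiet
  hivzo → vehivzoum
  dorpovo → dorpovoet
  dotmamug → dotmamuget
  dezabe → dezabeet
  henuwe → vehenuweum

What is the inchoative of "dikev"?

"dikev" begins with d-. The stems beginning with d- (dorpovo → dorpovoet, diziki → dizikiet, dezabe → dezabeet) add -et.
So dikev → dikevet.

dikevet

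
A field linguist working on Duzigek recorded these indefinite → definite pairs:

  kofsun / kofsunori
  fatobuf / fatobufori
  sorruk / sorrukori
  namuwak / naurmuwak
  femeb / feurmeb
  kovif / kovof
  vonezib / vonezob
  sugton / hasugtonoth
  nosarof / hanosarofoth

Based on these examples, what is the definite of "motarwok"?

hamotarwokoth

sorruk and namuwak both end in -k yet inflect differently (sorrukori, naurmuwak), so the final letter is not what conditions the rule; the last vowel is.
"motarwok" has last vowel 'o'. The stems whose last vowel is 'o' (sugton → hasugtonoth, nosarof → hanosarofoth) add ha- … -oth around the stem.
So motarwok → hamotarwokoth.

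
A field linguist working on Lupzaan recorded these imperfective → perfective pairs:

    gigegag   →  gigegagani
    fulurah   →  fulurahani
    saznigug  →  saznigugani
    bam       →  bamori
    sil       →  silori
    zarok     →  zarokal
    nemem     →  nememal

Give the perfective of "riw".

"riw" has 1 vowel. The stems with 1 vowel (sil → silori, bam → bamori) add -ori.
The other patterns: stems with 2 vowels add -al; stems with 3 vowels add -ani.
So riw → riwori.

riwori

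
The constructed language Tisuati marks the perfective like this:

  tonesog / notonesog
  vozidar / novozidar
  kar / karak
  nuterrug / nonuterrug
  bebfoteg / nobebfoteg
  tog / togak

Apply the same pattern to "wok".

wokak

tonesog and tog both end in -g yet inflect differently (notonesog, togak), so the final letter is not what conditions the rule; the number of vowels is.
"wok" has 1 vowel. The stems with 1 vowel (tog → togak, kar → karak) add -ak.
So wok → wokak.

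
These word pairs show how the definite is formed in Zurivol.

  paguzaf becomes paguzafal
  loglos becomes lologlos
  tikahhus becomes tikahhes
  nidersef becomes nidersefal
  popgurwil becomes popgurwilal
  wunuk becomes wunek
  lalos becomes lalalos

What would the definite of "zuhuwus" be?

lalos and tikahhus both end in -s yet inflect differently (lalalos, tikahhes), so the final letter is not what conditions the rule; the last vowel is.
"zuhuwus" has last vowel 'u'. The stems whose last vowel is 'u' (tikahhus → tikahhes, wunuk → wunek) change the last vowel to 'e'.
The other patterns: stems whose last vowel is 'o' repeat the first consonant+vowel as a prefix; stems whose last vowel is 'a', 'e' or 'i' add -al.
So zuhuwus → zuhuwes.

zuhuwes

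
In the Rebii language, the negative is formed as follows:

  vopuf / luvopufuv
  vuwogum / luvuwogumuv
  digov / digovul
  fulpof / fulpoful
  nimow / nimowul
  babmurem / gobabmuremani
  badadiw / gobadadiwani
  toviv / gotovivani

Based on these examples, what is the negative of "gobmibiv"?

gogobmibivani

"gobmibiv" has last vowel 'i'. The stems whose last vowel is 'i' (badadiw → gobadadiwani, toviv → gotovivani) add go- … -ani around the stem.
So gobmibiv → gogobmibivani.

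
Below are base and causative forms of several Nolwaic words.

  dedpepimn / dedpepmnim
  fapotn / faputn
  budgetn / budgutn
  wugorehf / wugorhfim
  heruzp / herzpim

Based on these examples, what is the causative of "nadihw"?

nadhwim

budgetn and dedpepimn both end in -n yet inflect differently (budgutn, dedpepmnim), so the final letter is not what conditions the rule; the second-to-last letter is.
"nadihw" has second-to-last letter 'h'. The one such stem in the data (wugorehf → wugorhfim) deletes the last vowel and adds -im (as do heruzp, dedpepimn), so the same rule applies.
So nadihw → nadhwim.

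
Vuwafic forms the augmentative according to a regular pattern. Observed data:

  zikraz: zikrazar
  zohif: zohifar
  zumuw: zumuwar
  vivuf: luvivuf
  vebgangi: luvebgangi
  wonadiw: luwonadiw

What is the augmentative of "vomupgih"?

"vomupgih" begins with v-. The stems beginning with v- (vivuf → luvivuf, vebgangi → luvebgangi) add the prefix lu-.
So vomupgih → luvomupgih.

luvomupgih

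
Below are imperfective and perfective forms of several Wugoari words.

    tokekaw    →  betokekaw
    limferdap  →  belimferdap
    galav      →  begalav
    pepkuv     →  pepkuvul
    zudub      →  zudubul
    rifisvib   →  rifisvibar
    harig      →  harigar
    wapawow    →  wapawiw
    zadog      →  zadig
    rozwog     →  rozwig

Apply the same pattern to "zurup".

galav and pepkuv both end in -v yet inflect differently (begalav, pepkuvul), so the final letter is not what conditions the rule; the last vowel is.
"zurup" has last vowel 'u'. The stems whose last vowel is 'u' (pepkuv → pepkuvul, zudub → zudubul) add -ul.
The other patterns: stems whose last vowel is 'a' add the prefix be-; stems whose last vowel is 'i' add -ar; stems whose last vowel is 'o' change the last vowel to 'i'.
So zurup → zurupul.

zurupul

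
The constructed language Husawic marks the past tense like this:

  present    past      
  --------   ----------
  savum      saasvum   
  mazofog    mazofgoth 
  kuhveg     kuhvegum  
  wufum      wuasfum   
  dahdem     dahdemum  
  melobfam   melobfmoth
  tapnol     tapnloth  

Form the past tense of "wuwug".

wuaswug

dahdem and savum both end in -m yet inflect differently (dahdemum, saasvum), so the final letter is not what conditions the rule; the last vowel is.
"wuwug" has last vowel 'u'. The stems whose last vowel is 'u' (savum → saasvum, wufum → wuasfum) insert -as- after the first vowel.
The other patterns: stems whose last vowel is 'e' add -um; stems whose last vowel is 'a' or 'o' delete the last vowel and add -oth.
So wuwug → wuaswug.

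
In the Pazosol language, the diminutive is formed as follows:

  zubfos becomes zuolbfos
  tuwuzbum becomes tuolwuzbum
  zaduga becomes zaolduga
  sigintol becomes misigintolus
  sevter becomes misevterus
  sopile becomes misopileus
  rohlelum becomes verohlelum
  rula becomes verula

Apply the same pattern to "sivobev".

misivobevus

tuwuzbum and rohlelum both end in -m yet inflect differently (tuolwuzbum, verohlelum), so the final letter is not what conditions the rule; the first letter is.
"sivobev" begins with s-. The stems beginning with s- (sigintol → misigintolus, sevter → misevterus, sopile → misopileus) add mi- … -us around the stem.
So sivobev → misivobevus.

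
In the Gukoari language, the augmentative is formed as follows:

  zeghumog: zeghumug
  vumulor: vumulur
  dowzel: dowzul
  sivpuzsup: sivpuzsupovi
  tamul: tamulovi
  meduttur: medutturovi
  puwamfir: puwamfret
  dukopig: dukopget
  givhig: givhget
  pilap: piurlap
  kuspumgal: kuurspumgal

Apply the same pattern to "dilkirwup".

dowzel and tamul both end in -l yet inflect differently (dowzul, tamulovi), so the final letter is not what conditions the rule; the last vowel is.
"dilkirwup" has last vowel 'u'. The stems whose last vowel is 'u' (sivpuzsup → sivpuzsupovi, tamul → tamulovi, meduttur → medutturovi) add -ovi.
So dilkirwup → dilkirwupovi.

dilkirwupovi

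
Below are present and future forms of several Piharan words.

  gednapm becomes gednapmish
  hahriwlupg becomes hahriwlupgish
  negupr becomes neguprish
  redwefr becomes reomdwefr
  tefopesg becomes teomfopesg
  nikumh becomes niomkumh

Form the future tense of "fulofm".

fuomlofm

"fulofm" has second-to-last letter 'f'. The one such stem in the data (redwefr → reomdwefr) inserts -om- after the first vowel (as do tefopesg, nikumh), so the same rule applies.
So fulofm → fuomlofm.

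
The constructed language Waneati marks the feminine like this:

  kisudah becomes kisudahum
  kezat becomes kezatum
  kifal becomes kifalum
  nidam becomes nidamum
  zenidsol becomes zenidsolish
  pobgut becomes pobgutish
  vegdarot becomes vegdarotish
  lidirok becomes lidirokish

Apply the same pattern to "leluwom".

kifal and zenidsol both end in -l yet inflect differently (kifalum, zenidsolish), so the final letter is not what conditions the rule; the last vowel is.
"leluwom" has last vowel 'o'. The stems whose last vowel is 'o' (zenidsol → zenidsolish, vegdarot → vegdarotish, lidirok → lidirokish) add -ish.
So leluwom → leluwomish.

leluwomish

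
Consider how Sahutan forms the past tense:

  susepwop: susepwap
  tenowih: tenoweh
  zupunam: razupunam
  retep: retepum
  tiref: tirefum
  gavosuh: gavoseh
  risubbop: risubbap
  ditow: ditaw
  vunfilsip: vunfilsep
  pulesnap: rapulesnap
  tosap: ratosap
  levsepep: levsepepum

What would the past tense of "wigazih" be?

wigazeh

retep and tosap both end in -p yet inflect differently (retepum, ratosap), so the final letter is not what conditions the rule; the last vowel is.
"wigazih" has last vowel 'i'. The stems whose last vowel is 'i' (tenowih → tenoweh, vunfilsip → vunfilsep) change the last vowel to 'e'.
The other patterns: stems whose last vowel is 'e' add -um; stems whose last vowel is 'a' add the prefix ra-; stems whose last vowel is 'o' change the last vowel to 'a'.
So wigazih → wigazeh.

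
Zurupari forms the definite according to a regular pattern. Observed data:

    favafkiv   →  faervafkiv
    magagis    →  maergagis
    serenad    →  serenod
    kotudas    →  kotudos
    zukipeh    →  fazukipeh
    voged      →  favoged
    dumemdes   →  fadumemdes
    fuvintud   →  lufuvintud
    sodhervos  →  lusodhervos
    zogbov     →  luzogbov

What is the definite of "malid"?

magagis and kotudas both end in -s yet inflect differently (maergagis, kotudos), so the final letter is not what conditions the rule; the last vowel is.
"malid" has last vowel 'i'. The stems whose last vowel is 'i' (favafkiv → faervafkiv, magagis → maergagis) insert -er- after the first vowel.
The other patterns: stems whose last vowel is 'a' change the last vowel to 'o'; stems whose last vowel is 'e' add the prefix fa-; stems whose last vowel is 'o' or 'u' add the prefix lu-.
So malid → maerlid.

maerlid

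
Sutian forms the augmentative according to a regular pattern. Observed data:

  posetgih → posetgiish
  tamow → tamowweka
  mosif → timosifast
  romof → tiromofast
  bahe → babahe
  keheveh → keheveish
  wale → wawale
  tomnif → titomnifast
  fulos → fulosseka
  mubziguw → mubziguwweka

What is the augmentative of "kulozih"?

"kulozih" ends in -h. The stems ending in -h (posetgih → posetgiish, keheveh → keheveish) drop the final letter and add -ish.
The other patterns: stems ending in -s or -w double the final consonant and add -eka; stems ending in -f add ti- … -ast around the stem; stems ending in -e repeat the first consonant+vowel as a prefix.
So kulozih → kuloziish.

kuloziish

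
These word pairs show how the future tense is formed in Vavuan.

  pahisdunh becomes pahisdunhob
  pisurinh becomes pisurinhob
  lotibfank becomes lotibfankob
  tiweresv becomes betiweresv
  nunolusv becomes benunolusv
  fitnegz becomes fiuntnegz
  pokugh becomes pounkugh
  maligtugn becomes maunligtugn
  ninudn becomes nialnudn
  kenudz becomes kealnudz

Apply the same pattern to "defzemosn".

bedefzemosn

pahisdunh and pokugh both end in -h yet inflect differently (pahisdunhob, pounkugh), so the final letter is not what conditions the rule; the second-to-last letter is.
"defzemosn" has second-to-last letter 's'. The stems whose second-to-last letter is 's' (tiweresv → betiweresv, nunolusv → benunolusv) add the prefix be-.
The other patterns: stems whose second-to-last letter is 'n' add -ob; stems whose second-to-last letter is 'g' insert -un- after the first vowel; stems whose second-to-last letter is 'd' insert -al- after the first vowel.
So defzemosn → bedefzemosn.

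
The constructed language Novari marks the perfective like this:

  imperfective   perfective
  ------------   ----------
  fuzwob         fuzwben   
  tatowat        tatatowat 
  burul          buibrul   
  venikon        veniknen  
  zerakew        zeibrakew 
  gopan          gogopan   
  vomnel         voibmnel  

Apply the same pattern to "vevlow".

vevlwen

"vevlow" has last vowel 'o'. The stems whose last vowel is 'o' (fuzwob → fuzwben, venikon → veniknen) delete the last vowel and add -en.
The other patterns: stems whose last vowel is 'e' or 'u' insert -ib- after the first vowel; stems whose last vowel is 'a' repeat the first consonant+vowel as a prefix.
So vevlow → vevlwen.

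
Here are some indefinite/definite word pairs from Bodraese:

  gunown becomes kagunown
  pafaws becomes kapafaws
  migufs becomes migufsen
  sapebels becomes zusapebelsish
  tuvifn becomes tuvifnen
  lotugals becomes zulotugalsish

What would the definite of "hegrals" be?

sapebels and migufs both end in -s yet inflect differently (zusapebelsish, migufsen), so the final letter is not what conditions the rule; the second-to-last letter is.
"hegrals" has second-to-last letter 'l'. The stems whose second-to-last letter is 'l' (sapebels → zusapebelsish, lotugals → zulotugalsish) add zu- … -ish around the stem.
The other patterns: stems whose second-to-last letter is 'f' add -en; stems whose second-to-last letter is 'w' add the prefix ka-.
So hegrals → zuhegralsish.

zuhegralsish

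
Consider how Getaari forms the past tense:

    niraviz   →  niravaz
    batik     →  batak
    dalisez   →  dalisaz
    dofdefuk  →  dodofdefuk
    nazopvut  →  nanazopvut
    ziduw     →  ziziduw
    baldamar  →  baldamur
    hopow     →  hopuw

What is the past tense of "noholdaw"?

batik and dofdefuk both end in -k yet inflect differently (batak, dodofdefuk), so the final letter is not what conditions the rule; the last vowel is.
"noholdaw" has last vowel 'a'. The one such stem in the data (baldamar → baldamur) changes the last vowel to 'u' (as does hopow), so the same rule applies.
The other patterns: stems whose last vowel is 'e' or 'i' change the last vowel to 'a'; stems whose last vowel is 'u' repeat the first consonant+vowel as a prefix.
So noholdaw → noholduw.

noholduw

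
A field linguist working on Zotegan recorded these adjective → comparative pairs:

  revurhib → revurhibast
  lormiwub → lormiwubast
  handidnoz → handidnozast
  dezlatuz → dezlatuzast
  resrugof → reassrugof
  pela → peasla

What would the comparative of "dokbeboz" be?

handidnoz and resrugof both have last vowel 'o' yet inflect differently (handidnozast, reassrugof), so the last vowel is not what conditions the rule; the final letter is.
"dokbeboz" ends in -z. The stems ending in -z (handidnoz → handidnozast, dezlatuz → dezlatuzast) add -ast.
So dokbeboz → dokbebozast.

dokbebozast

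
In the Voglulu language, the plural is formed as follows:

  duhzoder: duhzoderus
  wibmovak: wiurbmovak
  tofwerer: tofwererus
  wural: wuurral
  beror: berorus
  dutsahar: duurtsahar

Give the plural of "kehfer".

kehferus

dutsahar and duhzoder both end in -r yet inflect differently (duurtsahar, duhzoderus), so the final letter is not what conditions the rule; the last vowel is.
"kehfer" has last vowel 'e'. The stems whose last vowel is 'e' (duhzoder → duhzoderus, tofwerer → tofwererus) add -us.
The other pattern: stems whose last vowel is 'a' insert -ur- after the first vowel.
So kehfer → kehferus.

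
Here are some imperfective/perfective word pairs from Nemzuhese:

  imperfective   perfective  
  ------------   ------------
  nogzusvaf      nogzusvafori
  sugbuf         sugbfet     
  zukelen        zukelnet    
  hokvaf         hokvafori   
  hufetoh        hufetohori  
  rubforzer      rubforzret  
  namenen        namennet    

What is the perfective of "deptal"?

nogzusvaf and sugbuf both end in -f yet inflect differently (nogzusvafori, sugbfet), so the final letter is not what conditions the rule; the last vowel is.
"deptal" has last vowel 'a'. The stems whose last vowel is 'a' (nogzusvaf → nogzusvafori, hokvaf → hokvafori) add -ori.
So deptal → deptalori.

deptalori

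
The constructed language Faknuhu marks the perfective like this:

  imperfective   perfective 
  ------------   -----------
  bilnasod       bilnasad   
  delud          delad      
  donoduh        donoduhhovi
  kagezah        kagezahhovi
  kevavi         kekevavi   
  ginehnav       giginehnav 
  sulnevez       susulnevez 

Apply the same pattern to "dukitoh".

delud and donoduh both have last vowel 'u' yet inflect differently (delad, donoduhhovi), so the last vowel is not what conditions the rule; the final letter is.
"dukitoh" ends in -h. The stems ending in -h (donoduh → donoduhhovi, kagezah → kagezahhovi) double the final consonant and add -ovi.
The other patterns: stems ending in -d change the last vowel to 'a'; stems ending in -i, -v or -z repeat the first consonant+vowel as a prefix.
So dukitoh → dukitohhovi.

dukitohhovi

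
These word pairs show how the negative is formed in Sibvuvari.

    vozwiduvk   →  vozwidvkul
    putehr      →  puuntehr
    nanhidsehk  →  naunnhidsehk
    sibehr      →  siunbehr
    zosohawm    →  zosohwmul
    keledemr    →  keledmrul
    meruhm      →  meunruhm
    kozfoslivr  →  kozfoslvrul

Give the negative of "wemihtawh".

"wemihtawh" has second-to-last letter 'w'. The one such stem in the data (zosohawm → zosohwmul) deletes the last vowel and adds -ul (as do vozwiduvk, kozfoslivr), so the same rule applies.
The other pattern: stems whose second-to-last letter is 'h' insert -un- after the first vowel.
So wemihtawh → wemihtwhul.

wemihtwhul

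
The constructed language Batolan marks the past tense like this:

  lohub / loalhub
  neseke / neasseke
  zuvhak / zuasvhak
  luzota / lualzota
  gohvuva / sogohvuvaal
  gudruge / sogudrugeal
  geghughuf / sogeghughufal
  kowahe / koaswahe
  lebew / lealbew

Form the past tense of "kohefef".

"kohefef" begins with k-. The one such stem in the data (kowahe → koaswahe) inserts -as- after the first vowel (as do neseke, zuvhak), so the same rule applies.
So kohefef → koashefef.

koashefef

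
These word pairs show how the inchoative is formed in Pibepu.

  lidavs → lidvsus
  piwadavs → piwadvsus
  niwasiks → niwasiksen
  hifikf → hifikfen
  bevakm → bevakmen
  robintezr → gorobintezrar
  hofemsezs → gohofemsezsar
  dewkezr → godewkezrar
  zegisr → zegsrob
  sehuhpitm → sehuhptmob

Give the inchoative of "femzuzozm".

"femzuzozm" has second-to-last letter 'z'. The stems whose second-to-last letter is 'z' (robintezr → gorobintezrar, hofemsezs → gohofemsezsar, dewkezr → godewkezrar) add go- … -ar around the stem.
The other patterns: stems whose second-to-last letter is 'v' delete the last vowel and add -us; stems whose second-to-last letter is 'k' add -en; stems whose second-to-last letter is 's' or 't' delete the last vowel and add -ob.
So femzuzozm → gofemzuzozmar.

gofemzuzozmar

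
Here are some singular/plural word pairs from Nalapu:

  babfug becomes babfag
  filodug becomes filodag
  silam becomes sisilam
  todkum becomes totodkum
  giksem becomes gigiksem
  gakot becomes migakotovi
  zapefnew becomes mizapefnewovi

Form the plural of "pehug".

babfug and todkum both have last vowel 'u' yet inflect differently (babfag, totodkum), so the last vowel is not what conditions the rule; the final letter is.
"pehug" ends in -g. The stems ending in -g (babfug → babfag, filodug → filodag) change the last vowel to 'a'.
So pehug → pehag.

pehag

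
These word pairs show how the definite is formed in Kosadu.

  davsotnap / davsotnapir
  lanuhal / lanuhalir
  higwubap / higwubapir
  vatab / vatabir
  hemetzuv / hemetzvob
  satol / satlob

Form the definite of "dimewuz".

"dimewuz" has last vowel 'u'. The one such stem in the data (hemetzuv → hemetzvob) deletes the last vowel and adds -ob (as does satol), so the same rule applies.
The other pattern: stems whose last vowel is 'a' add -ir.
So dimewuz → dimewzob.

dimewzob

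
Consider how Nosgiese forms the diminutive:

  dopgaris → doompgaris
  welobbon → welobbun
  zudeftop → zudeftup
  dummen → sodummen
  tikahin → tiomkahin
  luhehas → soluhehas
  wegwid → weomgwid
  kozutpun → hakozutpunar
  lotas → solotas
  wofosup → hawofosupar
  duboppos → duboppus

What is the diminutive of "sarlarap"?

sosarlarap

duboppos and dopgaris both end in -s yet inflect differently (duboppus, doompgaris), so the final letter is not what conditions the rule; the last vowel is.
"sarlarap" has last vowel 'a'. The stems whose last vowel is 'a' (luhehas → soluhehas, lotas → solotas) add the prefix so-.
So sarlarap → sosarlarap.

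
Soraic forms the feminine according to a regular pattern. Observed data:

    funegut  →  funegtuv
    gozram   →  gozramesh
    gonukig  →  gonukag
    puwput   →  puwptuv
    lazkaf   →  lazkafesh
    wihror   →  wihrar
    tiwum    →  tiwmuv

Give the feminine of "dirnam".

dirnamesh

gozram and tiwum both end in -m yet inflect differently (gozramesh, tiwmuv), so the final letter is not what conditions the rule; the last vowel is.
"dirnam" has last vowel 'a'. The stems whose last vowel is 'a' (gozram → gozramesh, lazkaf → lazkafesh) add -esh.
So dirnam → dirnamesh.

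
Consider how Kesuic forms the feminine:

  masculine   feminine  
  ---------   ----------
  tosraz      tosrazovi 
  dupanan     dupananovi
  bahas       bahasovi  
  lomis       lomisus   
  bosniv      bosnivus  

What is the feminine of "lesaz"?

lomis and bahas both end in -s yet inflect differently (lomisus, bahasovi), so the final letter is not what conditions the rule; the last vowel is.
"lesaz" has last vowel 'a'. The stems whose last vowel is 'a' (tosraz → tosrazovi, bahas → bahasovi, dupanan → dupananovi) add -ovi.
The other pattern: stems whose last vowel is 'i' add -us.
So lesaz → lesazovi.

lesazovi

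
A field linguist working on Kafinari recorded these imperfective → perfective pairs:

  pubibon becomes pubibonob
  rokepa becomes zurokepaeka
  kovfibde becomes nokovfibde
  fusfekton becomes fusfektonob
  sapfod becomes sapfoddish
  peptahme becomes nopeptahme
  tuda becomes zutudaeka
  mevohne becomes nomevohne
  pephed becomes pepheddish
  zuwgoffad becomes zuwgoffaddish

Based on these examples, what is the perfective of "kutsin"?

kutsinob

pubibon and sapfod both have last vowel 'o' yet inflect differently (pubibonob, sapfoddish), so the last vowel is not what conditions the rule; the final letter is.
"kutsin" ends in -n. The stems ending in -n (pubibon → pubibonob, fusfekton → fusfektonob) add -ob.
So kutsin → kutsinob.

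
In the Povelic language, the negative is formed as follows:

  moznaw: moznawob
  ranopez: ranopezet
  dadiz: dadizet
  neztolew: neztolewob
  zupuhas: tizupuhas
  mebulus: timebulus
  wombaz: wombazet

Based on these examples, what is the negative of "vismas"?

tivismas

moznaw and wombaz both have last vowel 'a' yet inflect differently (moznawob, wombazet), so the last vowel is not what conditions the rule; the final letter is.
"vismas" ends in -s. The stems ending in -s (zupuhas → tizupuhas, mebulus → timebulus) add the prefix ti-.
So vismas → tivismas.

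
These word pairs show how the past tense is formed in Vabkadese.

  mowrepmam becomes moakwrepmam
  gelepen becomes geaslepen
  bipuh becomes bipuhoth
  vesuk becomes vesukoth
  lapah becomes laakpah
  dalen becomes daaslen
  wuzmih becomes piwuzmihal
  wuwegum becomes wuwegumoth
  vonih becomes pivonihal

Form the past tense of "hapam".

haakpam

wuwegum and mowrepmam both end in -m yet inflect differently (wuwegumoth, moakwrepmam), so the final letter is not what conditions the rule; the last vowel is.
"hapam" has last vowel 'a'. The stems whose last vowel is 'a' (mowrepmam → moakwrepmam, lapah → laakpah) insert -ak- after the first vowel.
So hapam → haakpam.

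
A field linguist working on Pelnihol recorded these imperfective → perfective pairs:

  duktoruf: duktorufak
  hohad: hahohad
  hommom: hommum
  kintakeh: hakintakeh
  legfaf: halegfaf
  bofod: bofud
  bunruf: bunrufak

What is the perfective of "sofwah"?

hasofwah

"sofwah" has last vowel 'a'. The stems whose last vowel is 'a' (hohad → hahohad, legfaf → halegfaf) add the prefix ha-.
So sofwah → hasofwah.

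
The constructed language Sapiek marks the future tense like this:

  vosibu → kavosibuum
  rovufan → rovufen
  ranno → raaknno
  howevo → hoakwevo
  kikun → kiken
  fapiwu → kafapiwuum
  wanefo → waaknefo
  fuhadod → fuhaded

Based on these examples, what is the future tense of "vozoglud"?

"vozoglud" ends in -d. The one such stem in the data (fuhadod → fuhaded) changes the last vowel to 'e' (as do rovufan, kikun), so the same rule applies.
The other patterns: stems ending in -o insert -ak- after the first vowel; stems ending in -u add ka- … -um around the stem.
So vozoglud → vozogled.

vozogled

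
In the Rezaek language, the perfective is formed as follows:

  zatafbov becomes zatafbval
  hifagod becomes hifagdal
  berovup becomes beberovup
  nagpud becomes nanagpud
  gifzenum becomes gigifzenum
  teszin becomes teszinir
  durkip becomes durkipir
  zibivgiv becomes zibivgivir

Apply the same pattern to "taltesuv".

hifagod and nagpud both end in -d yet inflect differently (hifagdal, nanagpud), so the final letter is not what conditions the rule; the last vowel is.
"taltesuv" has last vowel 'u'. The stems whose last vowel is 'u' (berovup → beberovup, nagpud → nanagpud, gifzenum → gigifzenum) repeat the first consonant+vowel as a prefix.
The other patterns: stems whose last vowel is 'o' delete the last vowel and add -al; stems whose last vowel is 'i' add -ir.
So taltesuv → tataltesuv.

tataltesuv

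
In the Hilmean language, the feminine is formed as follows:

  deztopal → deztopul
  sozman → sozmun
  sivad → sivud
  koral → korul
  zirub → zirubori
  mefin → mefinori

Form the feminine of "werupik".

sozman and mefin both end in -n yet inflect differently (sozmun, mefinori), so the final letter is not what conditions the rule; the last vowel is.
"werupik" has last vowel 'i'. The one such stem in the data (mefin → mefinori) adds -ori, so the same rule applies.
So werupik → werupikori.

werupikori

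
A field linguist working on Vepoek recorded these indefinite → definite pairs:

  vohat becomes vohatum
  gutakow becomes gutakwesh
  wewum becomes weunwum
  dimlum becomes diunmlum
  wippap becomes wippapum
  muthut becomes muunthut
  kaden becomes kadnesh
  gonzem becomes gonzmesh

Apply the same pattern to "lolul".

"lolul" has last vowel 'u'. The stems whose last vowel is 'u' (dimlum → diunmlum, wewum → weunwum, muthut → muunthut) insert -un- after the first vowel.
The other patterns: stems whose last vowel is 'a' add -um; stems whose last vowel is 'e' or 'o' delete the last vowel and add -esh.
So lolul → lounlul.

lounlul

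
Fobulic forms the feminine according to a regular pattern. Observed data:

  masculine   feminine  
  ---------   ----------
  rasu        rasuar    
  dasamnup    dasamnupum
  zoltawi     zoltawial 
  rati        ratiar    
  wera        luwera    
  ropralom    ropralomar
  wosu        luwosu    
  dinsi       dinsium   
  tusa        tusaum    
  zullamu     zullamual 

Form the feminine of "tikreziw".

"tikreziw" begins with t-. The one such stem in the data (tusa → tusaum) adds -um, so the same rule applies.
So tikreziw → tikreziwum.

tikreziwum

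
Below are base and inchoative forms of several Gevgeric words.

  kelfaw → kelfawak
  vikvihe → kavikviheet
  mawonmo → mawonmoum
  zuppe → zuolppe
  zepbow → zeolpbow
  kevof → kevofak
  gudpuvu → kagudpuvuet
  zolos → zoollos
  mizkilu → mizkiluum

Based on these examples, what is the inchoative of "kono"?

konoak

vikvihe and zuppe both end in -e yet inflect differently (kavikviheet, zuolppe), so the final letter is not what conditions the rule; the first letter is.
"kono" begins with k-. The stems beginning with k- (kevof → kevofak, kelfaw → kelfawak) add -ak.
The other patterns: stems beginning with g- or v- add ka- … -et around the stem; stems beginning with z- insert -ol- after the first vowel; stems beginning with m- add -um.
So kono → konoak.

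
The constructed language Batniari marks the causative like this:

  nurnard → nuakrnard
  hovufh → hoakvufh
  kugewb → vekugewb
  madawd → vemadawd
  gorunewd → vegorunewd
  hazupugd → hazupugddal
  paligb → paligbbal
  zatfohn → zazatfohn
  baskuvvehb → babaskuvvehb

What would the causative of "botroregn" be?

botroregnnal

nurnard and madawd both end in -d yet inflect differently (nuakrnard, vemadawd), so the final letter is not what conditions the rule; the second-to-last letter is.
"botroregn" has second-to-last letter 'g'. The stems whose second-to-last letter is 'g' (hazupugd → hazupugddal, paligb → paligbbal) double the final consonant and add -al.
So botroregn → botroregnnal.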